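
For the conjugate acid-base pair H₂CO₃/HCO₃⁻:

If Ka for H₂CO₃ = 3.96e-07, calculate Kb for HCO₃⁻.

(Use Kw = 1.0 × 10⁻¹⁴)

For a conjugate pair Ka × Kb = Kw, so Kb = Kw/Ka = 1.0 × 10⁻¹⁴ / 3.96e-07 = 2.53e-08.

K_b = 2.53e-08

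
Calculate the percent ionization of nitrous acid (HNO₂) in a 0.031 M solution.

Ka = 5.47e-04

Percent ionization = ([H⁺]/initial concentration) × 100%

Using Ka equilibrium: x² + Ka×x - Ka×C = 0. Solving: [H⁺] = 3.8535e-03. Percent = (3.8535e-03/0.031) × 100

Percent ionization = 12.4%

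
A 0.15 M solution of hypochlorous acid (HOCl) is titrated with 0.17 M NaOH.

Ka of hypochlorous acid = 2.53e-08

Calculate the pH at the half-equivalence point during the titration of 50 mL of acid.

At half-equivalence [HA] = [A⁻], so Henderson-Hasselbalch gives pH = pKa = -log(2.53e-08) = 7.60.

pH = pKa = 7.60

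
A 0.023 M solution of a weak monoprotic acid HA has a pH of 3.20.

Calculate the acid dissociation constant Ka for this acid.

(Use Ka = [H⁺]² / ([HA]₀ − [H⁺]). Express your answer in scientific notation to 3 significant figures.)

[H⁺] = 10^(−pH) = 10^(−3.20) = 6.310e-04 M. For HA ⇌ H⁺ + A⁻, Ka = [H⁺][A⁻]/[HA] = [H⁺]² / ([HA]₀ − [H⁺]) = (6.310e-04)² / (0.023 − 6.310e-04) = 1.78e-05.

K_a = 1.78e-05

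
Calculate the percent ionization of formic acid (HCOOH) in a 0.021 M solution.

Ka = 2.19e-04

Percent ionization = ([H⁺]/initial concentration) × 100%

Using Ka equilibrium: x² + Ka×x - Ka×C = 0. Solving: [H⁺] = 2.0378e-03. Percent = (2.0378e-03/0.021) × 100

Percent ionization = 9.7%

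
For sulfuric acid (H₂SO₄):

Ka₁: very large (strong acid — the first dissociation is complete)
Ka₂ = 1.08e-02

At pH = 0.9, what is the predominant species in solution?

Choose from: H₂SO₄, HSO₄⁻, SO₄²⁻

The first dissociation is complete, so H₂SO₄ itself is never the predominant species in water; pKa₂ = -log(1.08e-02) = 1.97. For a polyprotic acid the predominant species crosses at each pKa: below pKa_n the protonated form dominates, above it the deprotonated form does. At pH = 0.9, the predominant species is HSO₄⁻.

HSO₄⁻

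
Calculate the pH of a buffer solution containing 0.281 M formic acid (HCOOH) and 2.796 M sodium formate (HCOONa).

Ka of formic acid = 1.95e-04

pKa = -log(1.95e-04) = 3.71. pH = pKa + log([A⁻]/[HA]) = 3.71 + log(2.796/0.281)

pH = 4.71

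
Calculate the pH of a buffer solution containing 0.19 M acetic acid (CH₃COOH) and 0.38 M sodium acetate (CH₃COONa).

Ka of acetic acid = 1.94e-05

pKa = -log(1.94e-05) = 4.71. pH = pKa + log([A⁻]/[HA]) = 4.71 + log(0.38/0.19)

pH = 5.01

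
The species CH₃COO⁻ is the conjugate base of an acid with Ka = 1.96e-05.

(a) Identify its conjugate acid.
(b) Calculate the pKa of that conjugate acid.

(a) The conjugate acid is formed by adding one H⁺ to CH₃COO⁻, giving CH₃COOH. (b) pKa = -log(Ka) = -log(1.96e-05) = 4.71.

Conjugate acid: CH₃COOH; pK_a = 4.71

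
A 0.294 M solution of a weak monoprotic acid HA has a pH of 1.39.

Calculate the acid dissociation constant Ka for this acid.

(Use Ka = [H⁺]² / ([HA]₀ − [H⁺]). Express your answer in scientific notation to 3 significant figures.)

[H⁺] = 10^(−pH) = 10^(−1.39) = 4.074e-02 M. For HA ⇌ H⁺ + A⁻, Ka = [H⁺][A⁻]/[HA] = [H⁺]² / ([HA]₀ − [H⁺]) = (4.074e-02)² / (0.294 − 4.074e-02) = 6.55e-03.

K_a = 6.55e-03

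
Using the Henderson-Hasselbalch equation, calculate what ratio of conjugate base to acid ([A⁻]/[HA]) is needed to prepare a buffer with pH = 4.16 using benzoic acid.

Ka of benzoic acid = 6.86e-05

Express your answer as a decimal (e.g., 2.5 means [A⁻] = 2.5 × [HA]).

pKa = -log(6.86e-05) = 4.1637. pH = pKa + log([A⁻]/[HA]), so log([A⁻]/[HA]) = pH − pKa = 4.16 − 4.1637 = -0.0037. [A⁻]/[HA] = 10^(-0.0037) = 0.992

[A⁻]/[HA] = 0.992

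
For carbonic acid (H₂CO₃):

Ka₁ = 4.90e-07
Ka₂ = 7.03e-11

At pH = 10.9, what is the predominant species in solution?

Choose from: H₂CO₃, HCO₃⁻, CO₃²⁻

pKa₁ = 6.31, pKa₂ = 10.15. For a polyprotic acid the predominant species crosses at each pKa: below pKa_n the protonated form dominates, above it the deprotonated form does. At pH = 10.9, the predominant species is CO₃²⁻.

CO₃²⁻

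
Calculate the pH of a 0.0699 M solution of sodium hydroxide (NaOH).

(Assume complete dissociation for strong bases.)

[OH⁻] = 0.0699 M for strong base. pOH = -log[OH⁻] = 1.16, pH = 14 - pOH

pH = 12.84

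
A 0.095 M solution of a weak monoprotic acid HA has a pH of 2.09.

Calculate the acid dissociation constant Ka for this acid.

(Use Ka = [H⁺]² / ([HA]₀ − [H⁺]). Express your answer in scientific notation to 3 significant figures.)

[H⁺] = 10^(−pH) = 10^(−2.09) = 8.128e-03 M. For HA ⇌ H⁺ + A⁻, Ka = [H⁺][A⁻]/[HA] = [H⁺]² / ([HA]₀ − [H⁺]) = (8.128e-03)² / (0.095 − 8.128e-03) = 7.61e-04.

K_a = 7.61e-04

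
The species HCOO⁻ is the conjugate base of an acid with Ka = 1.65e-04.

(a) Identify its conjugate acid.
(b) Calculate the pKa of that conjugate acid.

(a) The conjugate acid is formed by adding one H⁺ to HCOO⁻, giving HCOOH. (b) pKa = -log(Ka) = -log(1.65e-04) = 3.78.

Conjugate acid: HCOOH; pK_a = 3.78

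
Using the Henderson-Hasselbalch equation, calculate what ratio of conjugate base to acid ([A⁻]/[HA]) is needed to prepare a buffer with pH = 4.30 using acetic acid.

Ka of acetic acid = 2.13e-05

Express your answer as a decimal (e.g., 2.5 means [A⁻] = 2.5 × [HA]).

pKa = -log(2.13e-05) = 4.6716. pH = pKa + log([A⁻]/[HA]), so log([A⁻]/[HA]) = pH − pKa = 4.30 − 4.6716 = -0.3716. [A⁻]/[HA] = 10^(-0.3716) = 0.425

[A⁻]/[HA] = 0.425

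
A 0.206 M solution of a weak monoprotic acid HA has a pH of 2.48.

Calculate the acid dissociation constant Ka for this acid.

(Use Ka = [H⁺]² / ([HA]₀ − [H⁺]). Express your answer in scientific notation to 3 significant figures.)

[H⁺] = 10^(−pH) = 10^(−2.48) = 3.311e-03 M. For HA ⇌ H⁺ + A⁻, Ka = [H⁺][A⁻]/[HA] = [H⁺]² / ([HA]₀ − [H⁺]) = (3.311e-03)² / (0.206 − 3.311e-03) = 5.41e-05.

K_a = 5.41e-05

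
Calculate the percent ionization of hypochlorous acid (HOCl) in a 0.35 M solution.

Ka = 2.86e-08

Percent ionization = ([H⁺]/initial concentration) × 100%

Using Ka equilibrium: x² + Ka×x - Ka×C = 0. Solving: [H⁺] = 1.0004e-04. Percent = (1.0004e-04/0.35) × 100

Percent ionization = 0.0286%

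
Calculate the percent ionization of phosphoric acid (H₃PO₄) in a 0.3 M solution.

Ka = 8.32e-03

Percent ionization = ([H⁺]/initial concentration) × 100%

Using Ka equilibrium: x² + Ka×x - Ka×C = 0. Solving: [H⁺] = 4.5973e-02. Percent = (4.5973e-02/0.3) × 100

Percent ionization = 15.3%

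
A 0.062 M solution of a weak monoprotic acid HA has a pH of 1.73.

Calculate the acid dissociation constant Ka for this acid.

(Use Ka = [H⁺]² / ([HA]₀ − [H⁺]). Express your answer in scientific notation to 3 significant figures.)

[H⁺] = 10^(−pH) = 10^(−1.73) = 1.862e-02 M. For HA ⇌ H⁺ + A⁻, Ka = [H⁺][A⁻]/[HA] = [H⁺]² / ([HA]₀ − [H⁺]) = (1.862e-02)² / (0.062 − 1.862e-02) = 7.99e-03.

K_a = 7.99e-03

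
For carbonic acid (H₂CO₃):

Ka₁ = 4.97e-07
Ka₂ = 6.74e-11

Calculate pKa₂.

pKa₂ = -log(Ka₂) = -log(6.74e-11) = 10.17.

pK_{a2} = 10.17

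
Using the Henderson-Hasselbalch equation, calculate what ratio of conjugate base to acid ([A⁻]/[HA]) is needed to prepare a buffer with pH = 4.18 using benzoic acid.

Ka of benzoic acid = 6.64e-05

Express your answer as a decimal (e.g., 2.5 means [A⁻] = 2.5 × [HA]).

pKa = -log(6.64e-05) = 4.1778. pH = pKa + log([A⁻]/[HA]), so log([A⁻]/[HA]) = pH − pKa = 4.18 − 4.1778 = 0.0022. [A⁻]/[HA] = 10^(0.0022) = 1.01

[A⁻]/[HA] = 1.01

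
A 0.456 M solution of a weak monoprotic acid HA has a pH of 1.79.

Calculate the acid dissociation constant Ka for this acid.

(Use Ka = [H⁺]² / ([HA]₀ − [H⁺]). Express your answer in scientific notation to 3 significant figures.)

[H⁺] = 10^(−pH) = 10^(−1.79) = 1.622e-02 M. For HA ⇌ H⁺ + A⁻, Ka = [H⁺][A⁻]/[HA] = [H⁺]² / ([HA]₀ − [H⁺]) = (1.622e-02)² / (0.456 − 1.622e-02) = 5.98e-04.

K_a = 5.98e-04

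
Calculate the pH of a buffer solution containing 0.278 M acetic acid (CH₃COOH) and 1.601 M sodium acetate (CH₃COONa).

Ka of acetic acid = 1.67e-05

pKa = -log(1.67e-05) = 4.78. pH = pKa + log([A⁻]/[HA]) = 4.78 + log(1.601/0.278)

pH = 5.54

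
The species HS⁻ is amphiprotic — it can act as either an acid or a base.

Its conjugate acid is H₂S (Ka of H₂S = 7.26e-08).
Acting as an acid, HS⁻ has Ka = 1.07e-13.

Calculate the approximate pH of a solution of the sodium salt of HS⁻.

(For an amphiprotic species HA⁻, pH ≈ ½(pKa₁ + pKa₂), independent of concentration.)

pKa₁ = -log(7.26e-08) = 7.14; pKa₂ = -log(1.07e-13) = 12.97. For an amphiprotic species, pH ≈ ½(pKa₁ + pKa₂) = ½(7.14 + 12.97) = 10.05.

pH = 10.05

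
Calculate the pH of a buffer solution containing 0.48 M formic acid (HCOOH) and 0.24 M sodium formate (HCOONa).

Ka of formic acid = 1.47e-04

pKa = -log(1.47e-04) = 3.83. pH = pKa + log([A⁻]/[HA]) = 3.83 + log(0.24/0.48)

pH = 3.53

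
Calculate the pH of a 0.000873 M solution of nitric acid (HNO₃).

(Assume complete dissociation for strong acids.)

[H⁺] = 0.000873 M for strong acid. pH = -log[H⁺] = -log(0.000873)

pH = 3.06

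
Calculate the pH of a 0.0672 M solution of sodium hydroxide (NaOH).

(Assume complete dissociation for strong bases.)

[OH⁻] = 0.0672 M for strong base. pOH = -log[OH⁻] = 1.17, pH = 14 - pOH

pH = 12.83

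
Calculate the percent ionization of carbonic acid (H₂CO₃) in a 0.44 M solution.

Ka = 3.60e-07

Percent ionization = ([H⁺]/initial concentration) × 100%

Using Ka equilibrium: x² + Ka×x - Ka×C = 0. Solving: [H⁺] = 3.9782e-04. Percent = (3.9782e-04/0.44) × 100

Percent ionization = 0.0904%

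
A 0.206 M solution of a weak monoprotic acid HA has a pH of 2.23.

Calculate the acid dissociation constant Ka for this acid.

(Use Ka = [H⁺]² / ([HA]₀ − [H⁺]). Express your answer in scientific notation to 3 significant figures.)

[H⁺] = 10^(−pH) = 10^(−2.23) = 5.888e-03 M. For HA ⇌ H⁺ + A⁻, Ka = [H⁺][A⁻]/[HA] = [H⁺]² / ([HA]₀ − [H⁺]) = (5.888e-03)² / (0.206 − 5.888e-03) = 1.73e-04.

K_a = 1.73e-04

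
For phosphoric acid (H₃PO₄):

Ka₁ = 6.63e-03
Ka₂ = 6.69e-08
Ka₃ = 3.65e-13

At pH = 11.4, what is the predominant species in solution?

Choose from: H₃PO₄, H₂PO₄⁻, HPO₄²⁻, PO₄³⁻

pKa₁ = 2.18, pKa₂ = 7.17, pKa₃ = 12.44. For a polyprotic acid the predominant species crosses at each pKa: below pKa_n the protonated form dominates, above it the deprotonated form does. At pH = 11.4, the predominant species is HPO₄²⁻.

HPO₄²⁻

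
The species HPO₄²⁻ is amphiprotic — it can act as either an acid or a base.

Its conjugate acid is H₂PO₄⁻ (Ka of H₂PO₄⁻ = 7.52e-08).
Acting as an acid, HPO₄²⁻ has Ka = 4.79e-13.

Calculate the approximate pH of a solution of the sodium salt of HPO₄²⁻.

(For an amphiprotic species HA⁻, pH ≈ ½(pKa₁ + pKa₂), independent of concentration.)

pKa₁ = -log(7.52e-08) = 7.12; pKa₂ = -log(4.79e-13) = 12.32. For an amphiprotic species, pH ≈ ½(pKa₁ + pKa₂) = ½(7.12 + 12.32) = 9.72.

pH = 9.72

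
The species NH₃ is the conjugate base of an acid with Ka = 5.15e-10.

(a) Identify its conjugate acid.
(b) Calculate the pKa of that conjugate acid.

(a) The conjugate acid is formed by adding one H⁺ to NH₃, giving NH₄⁺. (b) pKa = -log(Ka) = -log(5.15e-10) = 9.29.

Conjugate acid: NH₄⁺; pK_a = 9.29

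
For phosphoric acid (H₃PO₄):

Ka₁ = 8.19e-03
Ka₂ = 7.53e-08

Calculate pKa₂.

pKa₂ = -log(Ka₂) = -log(7.53e-08) = 7.12.

pK_{a2} = 7.12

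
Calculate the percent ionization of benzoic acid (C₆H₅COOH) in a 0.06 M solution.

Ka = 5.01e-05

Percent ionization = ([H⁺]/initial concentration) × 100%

Using Ka equilibrium: x² + Ka×x - Ka×C = 0. Solving: [H⁺] = 1.7089e-03. Percent = (1.7089e-03/0.06) × 100

Percent ionization = 2.85%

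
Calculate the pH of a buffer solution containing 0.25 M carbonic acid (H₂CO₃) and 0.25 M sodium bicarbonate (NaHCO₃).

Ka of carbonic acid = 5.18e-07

pKa = -log(5.18e-07) = 6.29. pH = pKa + log([A⁻]/[HA]) = 6.29 + log(0.25/0.25)

pH = 6.29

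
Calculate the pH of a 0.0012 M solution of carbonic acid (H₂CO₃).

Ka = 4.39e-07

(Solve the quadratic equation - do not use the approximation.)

x² + Ka×x - Ka×C = 0. Using quadratic formula: [H⁺] = 2.2734e-05

pH = 4.64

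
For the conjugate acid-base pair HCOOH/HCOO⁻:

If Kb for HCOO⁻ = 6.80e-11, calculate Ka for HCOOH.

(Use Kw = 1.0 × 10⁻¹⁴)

For a conjugate pair Ka × Kb = Kw, so Ka = Kw/Kb = 1.0 × 10⁻¹⁴ / 6.80e-11 = 1.47e-04.

K_a = 1.47e-04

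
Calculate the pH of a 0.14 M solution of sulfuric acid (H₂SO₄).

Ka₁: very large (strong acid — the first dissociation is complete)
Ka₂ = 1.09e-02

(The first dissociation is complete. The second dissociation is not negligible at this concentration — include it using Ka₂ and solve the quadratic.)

First dissociation is complete: [H⁺]₀ = [HSO₄⁻]₀ = C = 0.14 M. Second dissociation HSO₄⁻ ⇌ H⁺ + SO₄²⁻: let x = [SO₄²⁻]. Ka₂ = (C + x)·x / (C − x) = 1.09e-02 → x² + (C + Ka₂)·x − Ka₂·C = 0 → x² + 0.15090·x − 1.526e-03 = 0. x = (−0.15090 + √(0.15090² + 4 × 1.526e-03)) / 2 = 9.5129e-03 M. [H⁺] = C + x = 0.14 + 9.5129e-03 = 1.4951e-01 M. pH = -log(1.4951e-01) = 0.83.

pH = 0.83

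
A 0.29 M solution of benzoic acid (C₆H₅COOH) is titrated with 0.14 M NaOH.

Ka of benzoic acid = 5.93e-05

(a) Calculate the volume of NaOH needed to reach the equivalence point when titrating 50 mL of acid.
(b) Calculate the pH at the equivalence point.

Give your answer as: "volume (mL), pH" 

moles acid = 0.29 × 50/1000 = 0.0145 mol; V_base = moles/0.14 × 1000 = 103.6 mL. At equivalence only the conjugate base is present: [A⁻] = 0.0145/0.154 = 9.4419e-02 M. Kb = Kw/Ka = 1.69e-10; [OH⁻] = √(Kb × [A⁻]) = 3.9903e-06; pOH = 5.40; pH = 14 - pOH = 8.60.

V = 103.6 mL, pH = 8.60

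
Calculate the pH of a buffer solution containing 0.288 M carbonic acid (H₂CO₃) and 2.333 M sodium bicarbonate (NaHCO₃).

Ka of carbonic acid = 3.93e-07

pKa = -log(3.93e-07) = 6.41. pH = pKa + log([A⁻]/[HA]) = 6.41 + log(2.333/0.288)

pH = 7.31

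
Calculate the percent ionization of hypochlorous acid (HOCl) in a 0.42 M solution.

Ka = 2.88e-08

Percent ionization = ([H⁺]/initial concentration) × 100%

Using Ka equilibrium: x² + Ka×x - Ka×C = 0. Solving: [H⁺] = 1.0997e-04. Percent = (1.0997e-04/0.42) × 100

Percent ionization = 0.0262%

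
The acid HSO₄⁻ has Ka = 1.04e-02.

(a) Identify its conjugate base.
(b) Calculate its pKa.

(a) The conjugate base is formed by removing one H⁺ from HSO₄⁻, giving SO₄²⁻. (b) pKa = -log(Ka) = -log(1.04e-02) = 1.98.

Conjugate base: SO₄²⁻; pK_a = 1.98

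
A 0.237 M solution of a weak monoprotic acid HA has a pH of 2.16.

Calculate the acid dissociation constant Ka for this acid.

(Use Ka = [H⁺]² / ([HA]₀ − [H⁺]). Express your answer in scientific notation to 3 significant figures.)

[H⁺] = 10^(−pH) = 10^(−2.16) = 6.918e-03 M. For HA ⇌ H⁺ + A⁻, Ka = [H⁺][A⁻]/[HA] = [H⁺]² / ([HA]₀ − [H⁺]) = (6.918e-03)² / (0.237 − 6.918e-03) = 2.08e-04.

K_a = 2.08e-04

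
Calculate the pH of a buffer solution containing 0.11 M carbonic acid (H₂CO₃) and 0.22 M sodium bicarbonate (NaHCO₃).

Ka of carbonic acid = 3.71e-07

pKa = -log(3.71e-07) = 6.43. pH = pKa + log([A⁻]/[HA]) = 6.43 + log(0.22/0.11)

pH = 6.73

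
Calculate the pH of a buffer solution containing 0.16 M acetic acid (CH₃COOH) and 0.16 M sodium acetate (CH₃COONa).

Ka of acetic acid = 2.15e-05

pKa = -log(2.15e-05) = 4.67. pH = pKa + log([A⁻]/[HA]) = 4.67 + log(0.16/0.16)

pH = 4.67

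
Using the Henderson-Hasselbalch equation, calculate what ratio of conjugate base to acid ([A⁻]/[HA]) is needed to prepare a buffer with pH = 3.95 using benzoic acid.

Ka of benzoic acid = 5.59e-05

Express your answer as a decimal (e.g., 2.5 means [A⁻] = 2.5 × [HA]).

pKa = -log(5.59e-05) = 4.2526. pH = pKa + log([A⁻]/[HA]), so log([A⁻]/[HA]) = pH − pKa = 3.95 − 4.2526 = -0.3026. [A⁻]/[HA] = 10^(-0.3026) = 0.498

[A⁻]/[HA] = 0.498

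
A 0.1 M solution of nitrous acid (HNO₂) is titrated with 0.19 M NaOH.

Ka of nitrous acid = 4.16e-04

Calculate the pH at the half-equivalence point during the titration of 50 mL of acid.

At half-equivalence [HA] = [A⁻], so Henderson-Hasselbalch gives pH = pKa = -log(4.16e-04) = 3.38.

pH = pKa = 3.38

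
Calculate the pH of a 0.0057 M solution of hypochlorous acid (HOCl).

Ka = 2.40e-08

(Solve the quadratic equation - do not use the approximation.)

x² + Ka×x - Ka×C = 0. Using quadratic formula: [H⁺] = 1.1684e-05

pH = 4.93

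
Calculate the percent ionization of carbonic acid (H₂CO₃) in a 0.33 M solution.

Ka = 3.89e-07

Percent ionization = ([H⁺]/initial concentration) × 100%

Using Ka equilibrium: x² + Ka×x - Ka×C = 0. Solving: [H⁺] = 3.5809e-04. Percent = (3.5809e-04/0.33) × 100

Percent ionization = 0.109%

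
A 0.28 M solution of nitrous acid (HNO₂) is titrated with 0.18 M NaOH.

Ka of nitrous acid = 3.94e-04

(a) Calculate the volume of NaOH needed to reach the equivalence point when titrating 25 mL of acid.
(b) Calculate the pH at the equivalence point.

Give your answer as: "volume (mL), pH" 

moles acid = 0.28 × 25/1000 = 0.007 mol; V_base = moles/0.18 × 1000 = 38.9 mL. At equivalence only the conjugate base is present: [A⁻] = 0.007/0.064 = 1.0957e-01 M. Kb = Kw/Ka = 2.54e-11; [OH⁻] = √(Kb × [A⁻]) = 1.6676e-06; pOH = 5.78; pH = 14 - pOH = 8.22.

V = 38.9 mL, pH = 8.22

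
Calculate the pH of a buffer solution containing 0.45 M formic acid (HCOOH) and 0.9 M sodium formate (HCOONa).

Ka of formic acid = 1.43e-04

pKa = -log(1.43e-04) = 3.84. pH = pKa + log([A⁻]/[HA]) = 3.84 + log(0.9/0.45)

pH = 4.15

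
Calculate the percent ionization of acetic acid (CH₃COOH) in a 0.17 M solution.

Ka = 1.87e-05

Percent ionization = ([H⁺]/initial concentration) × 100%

Using Ka equilibrium: x² + Ka×x - Ka×C = 0. Solving: [H⁺] = 1.7736e-03. Percent = (1.7736e-03/0.17) × 100

Percent ionization = 1.04%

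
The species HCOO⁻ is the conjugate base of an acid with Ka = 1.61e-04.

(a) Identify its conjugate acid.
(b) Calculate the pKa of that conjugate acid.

(a) The conjugate acid is formed by adding one H⁺ to HCOO⁻, giving HCOOH. (b) pKa = -log(Ka) = -log(1.61e-04) = 3.79.

Conjugate acid: HCOOH; pK_a = 3.79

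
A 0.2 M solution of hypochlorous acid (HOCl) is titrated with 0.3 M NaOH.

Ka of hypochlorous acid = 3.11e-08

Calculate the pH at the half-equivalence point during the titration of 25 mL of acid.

At half-equivalence [HA] = [A⁻], so Henderson-Hasselbalch gives pH = pKa = -log(3.11e-08) = 7.51.

pH = pKa = 7.51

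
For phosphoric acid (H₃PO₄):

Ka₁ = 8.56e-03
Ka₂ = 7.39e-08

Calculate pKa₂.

pKa₂ = -log(Ka₂) = -log(7.39e-08) = 7.13.

pK_{a2} = 7.13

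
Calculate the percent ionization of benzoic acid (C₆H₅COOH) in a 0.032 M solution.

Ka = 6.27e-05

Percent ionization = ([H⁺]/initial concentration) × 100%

Using Ka equilibrium: x² + Ka×x - Ka×C = 0. Solving: [H⁺] = 1.3855e-03. Percent = (1.3855e-03/0.032) × 100

Percent ionization = 4.33%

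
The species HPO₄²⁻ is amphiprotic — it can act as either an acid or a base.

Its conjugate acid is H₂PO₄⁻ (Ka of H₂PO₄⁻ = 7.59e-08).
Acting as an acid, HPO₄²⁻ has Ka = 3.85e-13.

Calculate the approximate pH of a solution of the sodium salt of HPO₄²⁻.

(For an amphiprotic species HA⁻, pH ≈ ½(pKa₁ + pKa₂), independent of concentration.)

pKa₁ = -log(7.59e-08) = 7.12; pKa₂ = -log(3.85e-13) = 12.41. For an amphiprotic species, pH ≈ ½(pKa₁ + pKa₂) = ½(7.12 + 12.41) = 9.77.

pH = 9.77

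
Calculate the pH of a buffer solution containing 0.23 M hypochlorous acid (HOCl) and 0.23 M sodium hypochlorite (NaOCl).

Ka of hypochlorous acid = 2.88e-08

pKa = -log(2.88e-08) = 7.54. pH = pKa + log([A⁻]/[HA]) = 7.54 + log(0.23/0.23)

pH = 7.54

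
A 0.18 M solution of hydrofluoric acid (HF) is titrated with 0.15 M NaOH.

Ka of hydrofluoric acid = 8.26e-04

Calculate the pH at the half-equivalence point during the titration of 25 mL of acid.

At half-equivalence [HA] = [A⁻], so Henderson-Hasselbalch gives pH = pKa = -log(8.26e-04) = 3.08.

pH = pKa = 3.08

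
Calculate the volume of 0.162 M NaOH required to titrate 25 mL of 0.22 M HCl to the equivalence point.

At equivalence: moles acid = moles base. moles HCl = 0.22 × 25/1000 = 0.0055 mol. V_base = moles / 0.162 × 1000 = 34.0 mL.

V_{base} = 34.0 mL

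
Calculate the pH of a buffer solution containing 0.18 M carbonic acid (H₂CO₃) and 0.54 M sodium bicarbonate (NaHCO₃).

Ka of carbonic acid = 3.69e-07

pKa = -log(3.69e-07) = 6.43. pH = pKa + log([A⁻]/[HA]) = 6.43 + log(0.54/0.18)

pH = 6.91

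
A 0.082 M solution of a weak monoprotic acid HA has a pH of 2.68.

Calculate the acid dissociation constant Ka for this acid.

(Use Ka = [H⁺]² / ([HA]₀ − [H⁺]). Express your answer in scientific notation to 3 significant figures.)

[H⁺] = 10^(−pH) = 10^(−2.68) = 2.089e-03 M. For HA ⇌ H⁺ + A⁻, Ka = [H⁺][A⁻]/[HA] = [H⁺]² / ([HA]₀ − [H⁺]) = (2.089e-03)² / (0.082 − 2.089e-03) = 5.46e-05.

K_a = 5.46e-05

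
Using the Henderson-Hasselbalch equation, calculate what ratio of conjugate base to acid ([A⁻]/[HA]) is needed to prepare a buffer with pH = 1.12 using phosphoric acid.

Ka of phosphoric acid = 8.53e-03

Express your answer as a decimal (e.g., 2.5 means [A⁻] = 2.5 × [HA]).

pKa = -log(8.53e-03) = 2.0691. pH = pKa + log([A⁻]/[HA]), so log([A⁻]/[HA]) = pH − pKa = 1.12 − 2.0691 = -0.9491. [A⁻]/[HA] = 10^(-0.9491) = 0.112

[A⁻]/[HA] = 0.112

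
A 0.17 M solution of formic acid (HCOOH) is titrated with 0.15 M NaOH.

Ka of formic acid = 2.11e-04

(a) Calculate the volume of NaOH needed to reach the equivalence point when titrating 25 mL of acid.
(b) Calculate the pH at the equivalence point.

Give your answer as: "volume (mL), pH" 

moles acid = 0.17 × 25/1000 = 0.00425 mol; V_base = moles/0.15 × 1000 = 28.3 mL. At equivalence only the conjugate base is present: [A⁻] = 0.00425/0.053 = 7.9687e-02 M. Kb = Kw/Ka = 4.74e-11; [OH⁻] = √(Kb × [A⁻]) = 1.9434e-06; pOH = 5.71; pH = 14 - pOH = 8.29.

V = 28.3 mL, pH = 8.29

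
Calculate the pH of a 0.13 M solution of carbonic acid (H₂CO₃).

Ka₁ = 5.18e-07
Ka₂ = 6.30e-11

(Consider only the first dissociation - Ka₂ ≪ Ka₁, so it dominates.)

First dissociation dominates. From Ka₁ = [H⁺][HA⁻]/[H₂A], x² + Ka₁·x − Ka₁·C = 0 with C = 0.13 M and Ka₁ = 5.18e-07. Solving: [H⁺] = (−Ka₁ + √(Ka₁² + 4·Ka₁·C)) / 2 = 2.5924e-04 M. pH = -log(2.5924e-04) = 3.59.

pH = 3.59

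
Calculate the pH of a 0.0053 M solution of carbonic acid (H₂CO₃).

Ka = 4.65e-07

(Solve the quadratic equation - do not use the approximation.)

x² + Ka×x - Ka×C = 0. Using quadratic formula: [H⁺] = 4.9412e-05

pH = 4.31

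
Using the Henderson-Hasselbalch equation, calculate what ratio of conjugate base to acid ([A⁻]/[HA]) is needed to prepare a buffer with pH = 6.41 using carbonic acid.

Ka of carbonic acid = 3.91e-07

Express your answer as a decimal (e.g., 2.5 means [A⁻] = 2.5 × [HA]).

pKa = -log(3.91e-07) = 6.4078. pH = pKa + log([A⁻]/[HA]), so log([A⁻]/[HA]) = pH − pKa = 6.41 − 6.4078 = 0.0022. [A⁻]/[HA] = 10^(0.0022) = 1.01

[A⁻]/[HA] = 1.01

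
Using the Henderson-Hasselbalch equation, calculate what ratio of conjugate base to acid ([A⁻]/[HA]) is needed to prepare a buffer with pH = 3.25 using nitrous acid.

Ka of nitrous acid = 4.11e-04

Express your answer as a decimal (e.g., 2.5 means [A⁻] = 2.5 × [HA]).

pKa = -log(4.11e-04) = 3.3862. pH = pKa + log([A⁻]/[HA]), so log([A⁻]/[HA]) = pH − pKa = 3.25 − 3.3862 = -0.1362. [A⁻]/[HA] = 10^(-0.1362) = 0.731

[A⁻]/[HA] = 0.731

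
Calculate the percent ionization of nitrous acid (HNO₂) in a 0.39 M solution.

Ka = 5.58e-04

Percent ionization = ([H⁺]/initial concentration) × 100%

Using Ka equilibrium: x² + Ka×x - Ka×C = 0. Solving: [H⁺] = 1.4476e-02. Percent = (1.4476e-02/0.39) × 100

Percent ionization = 3.71%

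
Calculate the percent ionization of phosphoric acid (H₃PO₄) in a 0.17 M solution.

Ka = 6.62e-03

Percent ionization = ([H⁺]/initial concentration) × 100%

Using Ka equilibrium: x² + Ka×x - Ka×C = 0. Solving: [H⁺] = 3.0400e-02. Percent = (3.0400e-02/0.17) × 100

Percent ionization = 17.9%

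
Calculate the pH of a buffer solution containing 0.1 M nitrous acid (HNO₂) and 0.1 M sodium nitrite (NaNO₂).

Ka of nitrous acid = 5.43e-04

pKa = -log(5.43e-04) = 3.27. pH = pKa + log([A⁻]/[HA]) = 3.27 + log(0.1/0.1)

pH = 3.27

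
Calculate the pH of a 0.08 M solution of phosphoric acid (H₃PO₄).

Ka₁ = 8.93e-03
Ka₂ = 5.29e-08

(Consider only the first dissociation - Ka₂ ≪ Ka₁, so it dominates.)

First dissociation dominates. From Ka₁ = [H⁺][HA⁻]/[H₂A], x² + Ka₁·x − Ka₁·C = 0 with C = 0.08 M and Ka₁ = 8.93e-03. Solving: [H⁺] = (−Ka₁ + √(Ka₁² + 4·Ka₁·C)) / 2 = 2.2634e-02 M. pH = -log(2.2634e-02) = 1.65.

pH = 1.65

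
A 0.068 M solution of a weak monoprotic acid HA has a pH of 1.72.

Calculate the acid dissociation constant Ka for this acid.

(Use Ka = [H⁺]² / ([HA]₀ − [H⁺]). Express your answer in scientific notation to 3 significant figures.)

[H⁺] = 10^(−pH) = 10^(−1.72) = 1.905e-02 M. For HA ⇌ H⁺ + A⁻, Ka = [H⁺][A⁻]/[HA] = [H⁺]² / ([HA]₀ − [H⁺]) = (1.905e-02)² / (0.068 − 1.905e-02) = 7.42e-03.

K_a = 7.42e-03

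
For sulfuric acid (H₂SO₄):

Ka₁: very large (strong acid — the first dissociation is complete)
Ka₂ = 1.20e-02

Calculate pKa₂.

pKa₂ = -log(Ka₂) = -log(1.20e-02) = 1.92.

pK_{a2} = 1.92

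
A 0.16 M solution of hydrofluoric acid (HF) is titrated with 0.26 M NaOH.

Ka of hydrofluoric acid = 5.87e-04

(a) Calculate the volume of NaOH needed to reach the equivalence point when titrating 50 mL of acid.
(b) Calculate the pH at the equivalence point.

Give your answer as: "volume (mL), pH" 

moles acid = 0.16 × 50/1000 = 0.008 mol; V_base = moles/0.26 × 1000 = 30.8 mL. At equivalence only the conjugate base is present: [A⁻] = 0.008/0.081 = 9.9048e-02 M. Kb = Kw/Ka = 1.70e-11; [OH⁻] = √(Kb × [A⁻]) = 1.2990e-06; pOH = 5.89; pH = 14 - pOH = 8.11.

V = 30.8 mL, pH = 8.11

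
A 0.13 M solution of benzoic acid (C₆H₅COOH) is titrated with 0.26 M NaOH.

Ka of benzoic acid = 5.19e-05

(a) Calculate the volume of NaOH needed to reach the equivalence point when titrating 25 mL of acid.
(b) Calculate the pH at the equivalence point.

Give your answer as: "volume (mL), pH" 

moles acid = 0.13 × 25/1000 = 0.00325 mol; V_base = moles/0.26 × 1000 = 12.5 mL. At equivalence only the conjugate base is present: [A⁻] = 0.00325/0.037 = 8.6667e-02 M. Kb = Kw/Ka = 1.93e-10; [OH⁻] = √(Kb × [A⁻]) = 4.0864e-06; pOH = 5.39; pH = 14 - pOH = 8.61.

V = 12.5 mL, pH = 8.61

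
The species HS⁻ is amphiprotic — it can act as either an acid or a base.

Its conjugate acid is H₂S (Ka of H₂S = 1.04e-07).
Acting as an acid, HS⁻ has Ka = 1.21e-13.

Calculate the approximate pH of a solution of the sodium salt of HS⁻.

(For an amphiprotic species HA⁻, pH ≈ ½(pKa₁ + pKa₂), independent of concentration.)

pKa₁ = -log(1.04e-07) = 6.98; pKa₂ = -log(1.21e-13) = 12.92. For an amphiprotic species, pH ≈ ½(pKa₁ + pKa₂) = ½(6.98 + 12.92) = 9.95.

pH = 9.95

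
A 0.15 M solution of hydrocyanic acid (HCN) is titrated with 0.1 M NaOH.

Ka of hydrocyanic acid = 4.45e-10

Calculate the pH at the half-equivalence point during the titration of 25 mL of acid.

At half-equivalence [HA] = [A⁻], so Henderson-Hasselbalch gives pH = pKa = -log(4.45e-10) = 9.35.

pH = pKa = 9.35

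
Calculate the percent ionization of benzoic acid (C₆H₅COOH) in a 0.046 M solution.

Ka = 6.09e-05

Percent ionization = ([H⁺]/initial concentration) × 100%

Using Ka equilibrium: x² + Ka×x - Ka×C = 0. Solving: [H⁺] = 1.6436e-03. Percent = (1.6436e-03/0.046) × 100

Percent ionization = 3.57%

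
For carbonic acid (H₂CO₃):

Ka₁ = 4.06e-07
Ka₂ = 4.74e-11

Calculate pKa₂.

pKa₂ = -log(Ka₂) = -log(4.74e-11) = 10.32.

pK_{a2} = 10.32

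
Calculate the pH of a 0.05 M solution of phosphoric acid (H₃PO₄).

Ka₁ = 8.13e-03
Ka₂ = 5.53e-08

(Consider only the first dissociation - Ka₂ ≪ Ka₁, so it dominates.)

First dissociation dominates. From Ka₁ = [H⁺][HA⁻]/[H₂A], x² + Ka₁·x − Ka₁·C = 0 with C = 0.05 M and Ka₁ = 8.13e-03. Solving: [H⁺] = (−Ka₁ + √(Ka₁² + 4·Ka₁·C)) / 2 = 1.6503e-02 M. pH = -log(1.6503e-02) = 1.78.

pH = 1.78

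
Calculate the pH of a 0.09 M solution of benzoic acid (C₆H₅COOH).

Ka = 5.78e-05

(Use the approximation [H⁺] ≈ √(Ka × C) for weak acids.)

[H⁺] = √(Ka × C) = √(5.78e-05 × 0.09) = 2.2808e-03. pH = -log(2.2808e-03)

pH = 2.64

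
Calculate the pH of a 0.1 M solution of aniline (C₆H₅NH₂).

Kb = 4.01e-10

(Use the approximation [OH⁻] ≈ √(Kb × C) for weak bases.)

[OH⁻] = √(Kb × C) = √(4.01e-10 × 0.1) = 6.3325e-06. pOH = 5.20, pH = 14 - pOH

pH = 8.80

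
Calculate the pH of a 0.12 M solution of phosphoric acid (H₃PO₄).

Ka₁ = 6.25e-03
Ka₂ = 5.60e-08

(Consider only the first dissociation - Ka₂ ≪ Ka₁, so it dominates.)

First dissociation dominates. From Ka₁ = [H⁺][HA⁻]/[H₂A], x² + Ka₁·x − Ka₁·C = 0 with C = 0.12 M and Ka₁ = 6.25e-03. Solving: [H⁺] = (−Ka₁ + √(Ka₁² + 4·Ka₁·C)) / 2 = 2.4439e-02 M. pH = -log(2.4439e-02) = 1.61.

pH = 1.61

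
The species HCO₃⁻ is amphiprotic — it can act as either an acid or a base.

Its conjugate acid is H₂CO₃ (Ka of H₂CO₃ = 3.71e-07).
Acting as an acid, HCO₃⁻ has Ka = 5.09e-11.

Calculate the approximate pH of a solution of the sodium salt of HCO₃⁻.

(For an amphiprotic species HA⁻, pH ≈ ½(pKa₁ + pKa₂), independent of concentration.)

pKa₁ = -log(3.71e-07) = 6.43; pKa₂ = -log(5.09e-11) = 10.29. For an amphiprotic species, pH ≈ ½(pKa₁ + pKa₂) = ½(6.43 + 10.29) = 8.36.

pH = 8.36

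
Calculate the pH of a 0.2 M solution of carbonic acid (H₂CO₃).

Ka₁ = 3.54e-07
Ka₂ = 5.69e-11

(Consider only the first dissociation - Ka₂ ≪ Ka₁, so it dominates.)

First dissociation dominates. From Ka₁ = [H⁺][HA⁻]/[H₂A], x² + Ka₁·x − Ka₁·C = 0 with C = 0.2 M and Ka₁ = 3.54e-07. Solving: [H⁺] = (−Ka₁ + √(Ka₁² + 4·Ka₁·C)) / 2 = 2.6591e-04 M. pH = -log(2.6591e-04) = 3.58.

pH = 3.58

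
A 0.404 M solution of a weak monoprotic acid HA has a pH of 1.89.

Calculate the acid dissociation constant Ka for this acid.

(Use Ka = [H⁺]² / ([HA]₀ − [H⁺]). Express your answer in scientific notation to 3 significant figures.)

[H⁺] = 10^(−pH) = 10^(−1.89) = 1.288e-02 M. For HA ⇌ H⁺ + A⁻, Ka = [H⁺][A⁻]/[HA] = [H⁺]² / ([HA]₀ − [H⁺]) = (1.288e-02)² / (0.404 − 1.288e-02) = 4.24e-04.

K_a = 4.24e-04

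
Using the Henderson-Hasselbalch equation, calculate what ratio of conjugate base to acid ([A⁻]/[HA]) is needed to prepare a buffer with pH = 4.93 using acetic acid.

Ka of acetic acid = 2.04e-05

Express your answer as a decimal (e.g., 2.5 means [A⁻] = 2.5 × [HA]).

pKa = -log(2.04e-05) = 4.6904. pH = pKa + log([A⁻]/[HA]), so log([A⁻]/[HA]) = pH − pKa = 4.93 − 4.6904 = 0.2396. [A⁻]/[HA] = 10^(0.2396) = 1.74

[A⁻]/[HA] = 1.74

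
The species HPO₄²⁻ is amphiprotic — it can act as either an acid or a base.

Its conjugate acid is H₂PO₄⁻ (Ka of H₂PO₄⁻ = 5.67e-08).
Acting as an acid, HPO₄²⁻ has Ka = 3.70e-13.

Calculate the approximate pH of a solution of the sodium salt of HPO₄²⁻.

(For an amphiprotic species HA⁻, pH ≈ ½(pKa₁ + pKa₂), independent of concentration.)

pKa₁ = -log(5.67e-08) = 7.25; pKa₂ = -log(3.70e-13) = 12.43. For an amphiprotic species, pH ≈ ½(pKa₁ + pKa₂) = ½(7.25 + 12.43) = 9.84.

pH = 9.84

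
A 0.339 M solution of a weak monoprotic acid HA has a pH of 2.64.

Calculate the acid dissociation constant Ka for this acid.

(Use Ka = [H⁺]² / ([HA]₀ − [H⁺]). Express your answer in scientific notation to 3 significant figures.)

[H⁺] = 10^(−pH) = 10^(−2.64) = 2.291e-03 M. For HA ⇌ H⁺ + A⁻, Ka = [H⁺][A⁻]/[HA] = [H⁺]² / ([HA]₀ − [H⁺]) = (2.291e-03)² / (0.339 − 2.291e-03) = 1.56e-05.

K_a = 1.56e-05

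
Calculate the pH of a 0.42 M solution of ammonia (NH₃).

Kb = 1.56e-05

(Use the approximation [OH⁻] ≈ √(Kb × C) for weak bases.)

[OH⁻] = √(Kb × C) = √(1.56e-05 × 0.42) = 2.5597e-03. pOH = 2.59, pH = 14 - pOH

pH = 11.41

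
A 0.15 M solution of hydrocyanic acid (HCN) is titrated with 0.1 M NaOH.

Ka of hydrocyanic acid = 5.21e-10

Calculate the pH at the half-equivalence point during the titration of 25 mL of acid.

At half-equivalence [HA] = [A⁻], so Henderson-Hasselbalch gives pH = pKa = -log(5.21e-10) = 9.28.

pH = pKa = 9.28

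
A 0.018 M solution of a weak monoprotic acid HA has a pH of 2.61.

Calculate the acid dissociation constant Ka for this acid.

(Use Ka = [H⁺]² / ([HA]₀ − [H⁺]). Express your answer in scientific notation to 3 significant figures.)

[H⁺] = 10^(−pH) = 10^(−2.61) = 2.455e-03 M. For HA ⇌ H⁺ + A⁻, Ka = [H⁺][A⁻]/[HA] = [H⁺]² / ([HA]₀ − [H⁺]) = (2.455e-03)² / (0.018 − 2.455e-03) = 3.88e-04.

K_a = 3.88e-04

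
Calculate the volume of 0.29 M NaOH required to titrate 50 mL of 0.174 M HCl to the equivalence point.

At equivalence: moles acid = moles base. moles HCl = 0.174 × 50/1000 = 0.0087 mol. V_base = moles / 0.29 × 1000 = 30.0 mL.

V_{base} = 30.0 mL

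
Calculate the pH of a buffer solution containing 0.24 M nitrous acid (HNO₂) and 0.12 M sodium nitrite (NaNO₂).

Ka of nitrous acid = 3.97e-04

pKa = -log(3.97e-04) = 3.40. pH = pKa + log([A⁻]/[HA]) = 3.40 + log(0.12/0.24)

pH = 3.10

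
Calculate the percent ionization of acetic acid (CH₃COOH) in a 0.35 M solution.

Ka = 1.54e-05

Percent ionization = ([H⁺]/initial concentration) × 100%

Using Ka equilibrium: x² + Ka×x - Ka×C = 0. Solving: [H⁺] = 2.3140e-03. Percent = (2.3140e-03/0.35) × 100

Percent ionization = 0.661%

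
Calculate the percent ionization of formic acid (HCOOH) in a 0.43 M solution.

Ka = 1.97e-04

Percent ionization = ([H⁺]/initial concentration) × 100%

Using Ka equilibrium: x² + Ka×x - Ka×C = 0. Solving: [H⁺] = 9.1058e-03. Percent = (9.1058e-03/0.43) × 100

Percent ionization = 2.12%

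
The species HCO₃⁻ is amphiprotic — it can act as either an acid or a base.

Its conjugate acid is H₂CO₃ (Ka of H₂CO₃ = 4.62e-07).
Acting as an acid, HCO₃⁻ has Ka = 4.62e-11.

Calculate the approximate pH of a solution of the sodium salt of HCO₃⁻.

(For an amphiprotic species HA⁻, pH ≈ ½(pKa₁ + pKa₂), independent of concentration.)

pKa₁ = -log(4.62e-07) = 6.34; pKa₂ = -log(4.62e-11) = 10.34. For an amphiprotic species, pH ≈ ½(pKa₁ + pKa₂) = ½(6.34 + 10.34) = 8.34.

pH = 8.34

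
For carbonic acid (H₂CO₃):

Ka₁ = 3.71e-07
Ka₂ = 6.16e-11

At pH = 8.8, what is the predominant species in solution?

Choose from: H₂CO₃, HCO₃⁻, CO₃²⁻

pKa₁ = 6.43, pKa₂ = 10.21. For a polyprotic acid the predominant species crosses at each pKa: below pKa_n the protonated form dominates, above it the deprotonated form does. At pH = 8.8, the predominant species is HCO₃⁻.

HCO₃⁻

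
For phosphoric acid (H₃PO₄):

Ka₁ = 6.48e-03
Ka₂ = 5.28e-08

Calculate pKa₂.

pKa₂ = -log(Ka₂) = -log(5.28e-08) = 7.28.

pK_{a2} = 7.28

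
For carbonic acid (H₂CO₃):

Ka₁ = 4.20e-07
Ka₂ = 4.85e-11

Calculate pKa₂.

pKa₂ = -log(Ka₂) = -log(4.85e-11) = 10.31.

pK_{a2} = 10.31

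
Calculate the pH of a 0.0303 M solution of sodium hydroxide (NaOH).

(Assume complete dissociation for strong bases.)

[OH⁻] = 0.0303 M for strong base. pOH = -log[OH⁻] = 1.52, pH = 14 - pOH

pH = 12.48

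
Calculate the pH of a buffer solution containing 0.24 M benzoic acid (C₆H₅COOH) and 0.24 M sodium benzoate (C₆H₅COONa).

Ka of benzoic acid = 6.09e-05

pKa = -log(6.09e-05) = 4.22. pH = pKa + log([A⁻]/[HA]) = 4.22 + log(0.24/0.24)

pH = 4.22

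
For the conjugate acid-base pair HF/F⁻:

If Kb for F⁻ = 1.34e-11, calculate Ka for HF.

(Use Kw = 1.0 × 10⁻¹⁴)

For a conjugate pair Ka × Kb = Kw, so Ka = Kw/Kb = 1.0 × 10⁻¹⁴ / 1.34e-11 = 7.46e-04.

K_a = 7.46e-04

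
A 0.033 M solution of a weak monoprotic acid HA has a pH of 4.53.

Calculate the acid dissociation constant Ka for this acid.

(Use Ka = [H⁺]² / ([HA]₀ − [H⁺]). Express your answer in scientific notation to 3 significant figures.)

[H⁺] = 10^(−pH) = 10^(−4.53) = 2.951e-05 M. For HA ⇌ H⁺ + A⁻, Ka = [H⁺][A⁻]/[HA] = [H⁺]² / ([HA]₀ − [H⁺]) = (2.951e-05)² / (0.033 − 2.951e-05) = 2.64e-08.

K_a = 2.64e-08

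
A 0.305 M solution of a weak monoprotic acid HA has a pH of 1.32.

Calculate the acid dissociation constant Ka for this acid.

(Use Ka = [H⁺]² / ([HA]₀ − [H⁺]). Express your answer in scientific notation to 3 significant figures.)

[H⁺] = 10^(−pH) = 10^(−1.32) = 4.786e-02 M. For HA ⇌ H⁺ + A⁻, Ka = [H⁺][A⁻]/[HA] = [H⁺]² / ([HA]₀ − [H⁺]) = (4.786e-02)² / (0.305 − 4.786e-02) = 8.91e-03.

K_a = 8.91e-03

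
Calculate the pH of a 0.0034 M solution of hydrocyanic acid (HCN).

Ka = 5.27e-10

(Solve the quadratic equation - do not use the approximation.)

x² + Ka×x - Ka×C = 0. Using quadratic formula: [H⁺] = 1.3383e-06

pH = 5.87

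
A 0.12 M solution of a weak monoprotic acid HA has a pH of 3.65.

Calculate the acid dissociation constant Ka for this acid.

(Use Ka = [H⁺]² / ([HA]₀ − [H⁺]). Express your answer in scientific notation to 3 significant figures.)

[H⁺] = 10^(−pH) = 10^(−3.65) = 2.239e-04 M. For HA ⇌ H⁺ + A⁻, Ka = [H⁺][A⁻]/[HA] = [H⁺]² / ([HA]₀ − [H⁺]) = (2.239e-04)² / (0.12 − 2.239e-04) = 4.18e-07.

K_a = 4.18e-07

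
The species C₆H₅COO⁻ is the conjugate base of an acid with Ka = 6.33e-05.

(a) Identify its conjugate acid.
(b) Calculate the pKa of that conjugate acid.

(a) The conjugate acid is formed by adding one H⁺ to C₆H₅COO⁻, giving C₆H₅COOH. (b) pKa = -log(Ka) = -log(6.33e-05) = 4.20.

Conjugate acid: C₆H₅COOH; pK_a = 4.20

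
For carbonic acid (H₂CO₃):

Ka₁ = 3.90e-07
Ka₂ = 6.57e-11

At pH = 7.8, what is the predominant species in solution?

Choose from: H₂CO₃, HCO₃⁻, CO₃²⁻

pKa₁ = 6.41, pKa₂ = 10.18. For a polyprotic acid the predominant species crosses at each pKa: below pKa_n the protonated form dominates, above it the deprotonated form does. At pH = 7.8, the predominant species is HCO₃⁻.

HCO₃⁻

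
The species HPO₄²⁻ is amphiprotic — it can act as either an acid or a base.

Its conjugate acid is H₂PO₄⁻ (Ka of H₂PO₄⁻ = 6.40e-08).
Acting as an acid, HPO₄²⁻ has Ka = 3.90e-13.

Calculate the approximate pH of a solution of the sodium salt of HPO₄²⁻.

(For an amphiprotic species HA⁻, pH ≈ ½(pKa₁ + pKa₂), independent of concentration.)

pKa₁ = -log(6.40e-08) = 7.19; pKa₂ = -log(3.90e-13) = 12.41. For an amphiprotic species, pH ≈ ½(pKa₁ + pKa₂) = ½(7.19 + 12.41) = 9.80.

pH = 9.80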